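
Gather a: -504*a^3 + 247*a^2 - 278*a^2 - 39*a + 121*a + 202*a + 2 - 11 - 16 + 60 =-504*a^3 - 31*a^2 + 284*a + 35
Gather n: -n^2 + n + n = -n^2 + 2*n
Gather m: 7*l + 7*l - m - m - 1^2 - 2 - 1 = 14*l - 2*m - 4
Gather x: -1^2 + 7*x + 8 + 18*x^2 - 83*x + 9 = 18*x^2 - 76*x + 16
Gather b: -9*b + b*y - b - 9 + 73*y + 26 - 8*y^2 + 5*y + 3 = b*(y - 10) - 8*y^2 + 78*y + 20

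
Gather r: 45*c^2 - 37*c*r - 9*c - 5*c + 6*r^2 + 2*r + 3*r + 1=45*c^2 - 14*c + 6*r^2 + r*(5 - 37*c) + 1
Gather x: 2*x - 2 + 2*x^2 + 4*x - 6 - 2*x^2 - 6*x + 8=0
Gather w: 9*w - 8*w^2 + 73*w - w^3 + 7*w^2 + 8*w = -w^3 - w^2 + 90*w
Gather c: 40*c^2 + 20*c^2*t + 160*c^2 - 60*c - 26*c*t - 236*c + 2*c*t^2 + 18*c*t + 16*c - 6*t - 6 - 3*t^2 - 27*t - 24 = c^2*(20*t + 200) + c*(2*t^2 - 8*t - 280) - 3*t^2 - 33*t - 30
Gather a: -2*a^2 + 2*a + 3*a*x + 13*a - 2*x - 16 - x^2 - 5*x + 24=-2*a^2 + a*(3*x + 15) - x^2 - 7*x + 8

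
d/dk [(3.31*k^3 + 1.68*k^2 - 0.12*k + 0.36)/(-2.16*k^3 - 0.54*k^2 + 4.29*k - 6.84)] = (1.8414*k^4 + 27.8814*k^3 - 58.446*k^2 - 22.5936*k - 0.7236)/(4.6656*k^6 + 2.3328*k^5 - 18.2412*k^4 + 24.9156*k^3 + 25.7913*k^2 - 58.6872*k + 46.7856)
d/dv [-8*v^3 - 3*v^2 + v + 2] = -24*v^2 - 6*v + 1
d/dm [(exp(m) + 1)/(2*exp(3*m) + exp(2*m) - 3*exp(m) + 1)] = (-(exp(m) + 1)*(6*exp(2*m) + 2*exp(m) - 3) + 2*exp(3*m) + exp(2*m) - 3*exp(m) + 1)*exp(m)/(2*exp(3*m) + exp(2*m) - 3*exp(m) + 1)^2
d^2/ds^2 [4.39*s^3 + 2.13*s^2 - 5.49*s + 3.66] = 26.34*s + 4.26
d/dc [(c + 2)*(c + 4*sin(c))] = c + (c + 2)*(4*cos(c) + 1) + 4*sin(c)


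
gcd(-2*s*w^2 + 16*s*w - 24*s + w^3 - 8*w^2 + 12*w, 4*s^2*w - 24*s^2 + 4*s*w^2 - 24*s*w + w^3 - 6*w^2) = w - 6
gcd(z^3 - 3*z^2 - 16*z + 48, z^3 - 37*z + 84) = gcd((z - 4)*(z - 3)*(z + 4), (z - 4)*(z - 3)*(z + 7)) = z^2 - 7*z + 12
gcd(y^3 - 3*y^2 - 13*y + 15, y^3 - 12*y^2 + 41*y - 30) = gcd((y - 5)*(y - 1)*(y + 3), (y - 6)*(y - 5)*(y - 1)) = y^2 - 6*y + 5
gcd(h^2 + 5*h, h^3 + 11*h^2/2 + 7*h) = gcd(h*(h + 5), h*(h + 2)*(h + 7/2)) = h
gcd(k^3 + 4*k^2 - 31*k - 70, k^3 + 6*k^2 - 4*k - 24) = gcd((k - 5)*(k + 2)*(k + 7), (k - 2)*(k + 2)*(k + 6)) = k + 2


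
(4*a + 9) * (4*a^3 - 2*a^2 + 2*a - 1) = 16*a^4 + 28*a^3 - 10*a^2 + 14*a - 9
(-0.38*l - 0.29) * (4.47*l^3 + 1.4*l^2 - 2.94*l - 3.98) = -1.6986*l^4 - 1.8283*l^3 + 0.7112*l^2 + 2.365*l + 1.1542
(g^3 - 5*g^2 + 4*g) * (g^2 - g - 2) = g^5 - 6*g^4 + 7*g^3 + 6*g^2 - 8*g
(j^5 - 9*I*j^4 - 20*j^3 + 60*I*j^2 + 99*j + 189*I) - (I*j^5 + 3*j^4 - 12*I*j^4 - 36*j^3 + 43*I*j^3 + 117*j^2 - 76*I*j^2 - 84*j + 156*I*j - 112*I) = j^5 - I*j^5 - 3*j^4 + 3*I*j^4 + 16*j^3 - 43*I*j^3 - 117*j^2 + 136*I*j^2 + 183*j - 156*I*j + 301*I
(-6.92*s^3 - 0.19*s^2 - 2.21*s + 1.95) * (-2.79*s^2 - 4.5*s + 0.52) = 19.3068*s^5 + 31.6701*s^4 + 3.4225*s^3 + 4.4057*s^2 - 9.9242*s + 1.014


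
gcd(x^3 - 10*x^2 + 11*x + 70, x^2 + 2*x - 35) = x - 5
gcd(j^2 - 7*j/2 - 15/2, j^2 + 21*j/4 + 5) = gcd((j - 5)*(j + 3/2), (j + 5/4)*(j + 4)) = 1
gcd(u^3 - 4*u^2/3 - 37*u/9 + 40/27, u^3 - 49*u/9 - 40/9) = u^2 - u - 40/9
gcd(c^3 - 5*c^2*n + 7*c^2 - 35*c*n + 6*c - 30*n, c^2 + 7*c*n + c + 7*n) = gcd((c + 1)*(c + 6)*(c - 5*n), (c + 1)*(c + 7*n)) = c + 1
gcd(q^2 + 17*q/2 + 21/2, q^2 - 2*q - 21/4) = q + 3/2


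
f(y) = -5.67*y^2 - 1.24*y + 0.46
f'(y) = -11.34*y - 1.24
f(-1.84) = -16.45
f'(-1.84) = 19.63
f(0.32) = -0.52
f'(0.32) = -4.87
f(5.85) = -200.84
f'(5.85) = -67.58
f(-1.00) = -3.97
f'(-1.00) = 10.10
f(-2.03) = -20.39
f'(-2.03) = 21.78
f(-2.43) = -30.01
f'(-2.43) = 26.32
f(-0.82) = -2.34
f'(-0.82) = 8.06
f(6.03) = -213.18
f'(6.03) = -69.62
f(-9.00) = -447.65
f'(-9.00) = 100.82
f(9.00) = -469.97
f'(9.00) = -103.30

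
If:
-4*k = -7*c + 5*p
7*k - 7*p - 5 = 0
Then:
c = 9*p/7 + 20/49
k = p + 5/7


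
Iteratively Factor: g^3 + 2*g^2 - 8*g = (g)*(g^2 + 2*g - 8) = g*(g + 4)*(g - 2)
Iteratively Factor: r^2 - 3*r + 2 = (r - 1)*(r - 2)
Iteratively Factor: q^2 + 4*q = (q + 4)*(q)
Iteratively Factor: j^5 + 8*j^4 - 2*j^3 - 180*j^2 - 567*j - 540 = (j + 3)*(j^4 + 5*j^3 - 17*j^2 - 129*j - 180) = (j + 3)^2*(j^3 + 2*j^2 - 23*j - 60) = (j - 5)*(j + 3)^2*(j^2 + 7*j + 12) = (j - 5)*(j + 3)^2*(j + 4)*(j + 3)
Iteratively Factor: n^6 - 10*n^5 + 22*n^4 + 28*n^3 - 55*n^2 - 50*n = (n)*(n^5 - 10*n^4 + 22*n^3 + 28*n^2 - 55*n - 50) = n*(n - 2)*(n^4 - 8*n^3 + 6*n^2 + 40*n + 25) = n*(n - 5)*(n - 2)*(n^3 - 3*n^2 - 9*n - 5) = n*(n - 5)^2*(n - 2)*(n^2 + 2*n + 1) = n*(n - 5)^2*(n - 2)*(n + 1)*(n + 1)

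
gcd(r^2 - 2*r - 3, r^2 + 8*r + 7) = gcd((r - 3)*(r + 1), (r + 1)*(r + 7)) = r + 1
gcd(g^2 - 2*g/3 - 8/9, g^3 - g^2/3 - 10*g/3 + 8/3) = g - 4/3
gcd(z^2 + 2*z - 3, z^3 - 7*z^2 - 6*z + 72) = z + 3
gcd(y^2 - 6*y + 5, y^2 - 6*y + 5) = y^2 - 6*y + 5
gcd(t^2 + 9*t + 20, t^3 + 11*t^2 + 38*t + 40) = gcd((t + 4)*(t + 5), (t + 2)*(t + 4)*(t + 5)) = t^2 + 9*t + 20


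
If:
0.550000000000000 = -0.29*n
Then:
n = -1.90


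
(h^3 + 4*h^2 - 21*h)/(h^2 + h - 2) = h*(h^2 + 4*h - 21)/(h^2 + h - 2)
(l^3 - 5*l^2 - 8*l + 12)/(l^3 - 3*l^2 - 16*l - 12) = (l - 1)/(l + 1)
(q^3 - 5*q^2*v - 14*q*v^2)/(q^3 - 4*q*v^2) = (q - 7*v)/(q - 2*v)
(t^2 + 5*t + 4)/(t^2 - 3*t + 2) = (t^2 + 5*t + 4)/(t^2 - 3*t + 2)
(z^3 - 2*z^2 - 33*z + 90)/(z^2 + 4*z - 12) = (z^2 - 8*z + 15)/(z - 2)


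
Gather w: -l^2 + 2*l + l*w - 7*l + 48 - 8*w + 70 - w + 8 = -l^2 - 5*l + w*(l - 9) + 126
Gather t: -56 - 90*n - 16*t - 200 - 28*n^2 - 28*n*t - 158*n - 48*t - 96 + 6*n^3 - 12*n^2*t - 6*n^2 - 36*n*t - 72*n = 6*n^3 - 34*n^2 - 320*n + t*(-12*n^2 - 64*n - 64) - 352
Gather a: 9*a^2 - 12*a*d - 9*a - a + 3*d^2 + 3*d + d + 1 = 9*a^2 + a*(-12*d - 10) + 3*d^2 + 4*d + 1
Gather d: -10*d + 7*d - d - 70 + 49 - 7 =-4*d - 28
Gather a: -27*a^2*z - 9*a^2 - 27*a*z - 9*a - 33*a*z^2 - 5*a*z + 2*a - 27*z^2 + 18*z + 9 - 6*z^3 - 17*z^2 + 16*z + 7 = a^2*(-27*z - 9) + a*(-33*z^2 - 32*z - 7) - 6*z^3 - 44*z^2 + 34*z + 16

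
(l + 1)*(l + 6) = l^2 + 7*l + 6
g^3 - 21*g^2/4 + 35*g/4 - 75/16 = (g - 5/2)*(g - 3/2)*(g - 5/4)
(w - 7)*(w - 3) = w^2 - 10*w + 21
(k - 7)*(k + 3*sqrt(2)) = k^2 - 7*k + 3*sqrt(2)*k - 21*sqrt(2)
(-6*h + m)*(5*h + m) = -30*h^2 - h*m + m^2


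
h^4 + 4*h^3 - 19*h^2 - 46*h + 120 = (h - 3)*(h - 2)*(h + 4)*(h + 5)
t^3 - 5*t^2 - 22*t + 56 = (t - 7)*(t - 2)*(t + 4)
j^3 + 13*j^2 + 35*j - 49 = (j - 1)*(j + 7)^2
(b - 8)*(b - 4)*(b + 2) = b^3 - 10*b^2 + 8*b + 64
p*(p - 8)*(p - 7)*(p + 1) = p^4 - 14*p^3 + 41*p^2 + 56*p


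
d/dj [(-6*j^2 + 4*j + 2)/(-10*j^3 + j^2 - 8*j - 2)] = 4*(-15*j^4 + 20*j^3 + 26*j^2 + 5*j + 2)/(100*j^6 - 20*j^5 + 161*j^4 + 24*j^3 + 60*j^2 + 32*j + 4)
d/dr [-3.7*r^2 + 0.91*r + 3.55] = 0.91 - 7.4*r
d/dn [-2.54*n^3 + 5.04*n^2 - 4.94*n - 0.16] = -7.62*n^2 + 10.08*n - 4.94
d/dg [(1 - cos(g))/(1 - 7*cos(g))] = -6*sin(g)/(7*cos(g) - 1)^2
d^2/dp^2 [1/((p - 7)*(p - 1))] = 2*((p - 7)^2 + (p - 7)*(p - 1) + (p - 1)^2)/((p - 7)^3*(p - 1)^3)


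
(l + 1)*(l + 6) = l^2 + 7*l + 6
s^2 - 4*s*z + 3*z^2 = (s - 3*z)*(s - z)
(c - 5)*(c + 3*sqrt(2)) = c^2 - 5*c + 3*sqrt(2)*c - 15*sqrt(2)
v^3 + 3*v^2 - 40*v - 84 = (v - 6)*(v + 2)*(v + 7)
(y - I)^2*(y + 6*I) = y^3 + 4*I*y^2 + 11*y - 6*I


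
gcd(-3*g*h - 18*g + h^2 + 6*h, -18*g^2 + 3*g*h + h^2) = 3*g - h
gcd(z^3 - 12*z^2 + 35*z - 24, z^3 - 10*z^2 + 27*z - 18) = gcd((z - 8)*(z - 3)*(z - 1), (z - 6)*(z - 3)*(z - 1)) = z^2 - 4*z + 3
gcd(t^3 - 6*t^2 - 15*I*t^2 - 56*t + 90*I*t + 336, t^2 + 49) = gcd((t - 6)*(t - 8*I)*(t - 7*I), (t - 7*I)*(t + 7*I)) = t - 7*I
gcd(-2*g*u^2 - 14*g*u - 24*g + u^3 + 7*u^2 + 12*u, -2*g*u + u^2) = -2*g + u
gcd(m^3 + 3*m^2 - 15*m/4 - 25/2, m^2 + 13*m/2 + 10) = m + 5/2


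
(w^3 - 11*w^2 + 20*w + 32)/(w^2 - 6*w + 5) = (w^3 - 11*w^2 + 20*w + 32)/(w^2 - 6*w + 5)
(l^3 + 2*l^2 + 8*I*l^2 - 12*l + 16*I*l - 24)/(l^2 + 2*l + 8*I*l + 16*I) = (l^2 + 8*I*l - 12)/(l + 8*I)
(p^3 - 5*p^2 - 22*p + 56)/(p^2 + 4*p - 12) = (p^2 - 3*p - 28)/(p + 6)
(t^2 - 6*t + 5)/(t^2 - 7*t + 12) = (t^2 - 6*t + 5)/(t^2 - 7*t + 12)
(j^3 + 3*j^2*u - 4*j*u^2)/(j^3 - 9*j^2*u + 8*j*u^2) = (-j - 4*u)/(-j + 8*u)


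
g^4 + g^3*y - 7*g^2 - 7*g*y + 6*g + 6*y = (g - 2)*(g - 1)*(g + 3)*(g + y)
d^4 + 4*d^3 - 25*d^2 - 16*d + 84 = (d - 3)*(d - 2)*(d + 2)*(d + 7)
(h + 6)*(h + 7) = h^2 + 13*h + 42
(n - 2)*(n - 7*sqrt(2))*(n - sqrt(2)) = n^3 - 8*sqrt(2)*n^2 - 2*n^2 + 14*n + 16*sqrt(2)*n - 28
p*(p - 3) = p^2 - 3*p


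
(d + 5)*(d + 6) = d^2 + 11*d + 30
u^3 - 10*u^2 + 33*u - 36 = (u - 4)*(u - 3)^2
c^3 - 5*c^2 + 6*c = c*(c - 3)*(c - 2)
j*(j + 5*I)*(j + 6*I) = j^3 + 11*I*j^2 - 30*j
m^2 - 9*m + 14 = (m - 7)*(m - 2)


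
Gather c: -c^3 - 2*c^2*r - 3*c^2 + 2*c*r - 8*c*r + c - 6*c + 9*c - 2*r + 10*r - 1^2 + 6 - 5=-c^3 + c^2*(-2*r - 3) + c*(4 - 6*r) + 8*r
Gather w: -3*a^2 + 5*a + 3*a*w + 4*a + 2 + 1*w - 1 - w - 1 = -3*a^2 + 3*a*w + 9*a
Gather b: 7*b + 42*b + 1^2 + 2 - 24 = 49*b - 21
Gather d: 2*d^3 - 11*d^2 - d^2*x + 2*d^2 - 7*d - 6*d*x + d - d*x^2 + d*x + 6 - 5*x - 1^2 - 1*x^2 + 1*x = 2*d^3 + d^2*(-x - 9) + d*(-x^2 - 5*x - 6) - x^2 - 4*x + 5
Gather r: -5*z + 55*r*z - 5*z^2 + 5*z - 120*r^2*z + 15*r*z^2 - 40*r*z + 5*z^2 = -120*r^2*z + r*(15*z^2 + 15*z)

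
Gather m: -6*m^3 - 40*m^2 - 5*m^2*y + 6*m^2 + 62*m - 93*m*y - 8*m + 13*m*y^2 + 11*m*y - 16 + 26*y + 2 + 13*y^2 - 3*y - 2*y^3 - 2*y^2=-6*m^3 + m^2*(-5*y - 34) + m*(13*y^2 - 82*y + 54) - 2*y^3 + 11*y^2 + 23*y - 14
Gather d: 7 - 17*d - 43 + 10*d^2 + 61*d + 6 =10*d^2 + 44*d - 30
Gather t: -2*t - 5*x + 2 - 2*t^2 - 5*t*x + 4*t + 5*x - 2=-2*t^2 + t*(2 - 5*x)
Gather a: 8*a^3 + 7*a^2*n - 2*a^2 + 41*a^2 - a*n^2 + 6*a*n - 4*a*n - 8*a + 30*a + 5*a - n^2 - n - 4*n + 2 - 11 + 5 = 8*a^3 + a^2*(7*n + 39) + a*(-n^2 + 2*n + 27) - n^2 - 5*n - 4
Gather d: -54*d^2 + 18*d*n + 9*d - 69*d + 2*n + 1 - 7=-54*d^2 + d*(18*n - 60) + 2*n - 6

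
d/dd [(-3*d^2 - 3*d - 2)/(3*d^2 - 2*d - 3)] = 5*(3*d^2 + 6*d + 1)/(9*d^4 - 12*d^3 - 14*d^2 + 12*d + 9)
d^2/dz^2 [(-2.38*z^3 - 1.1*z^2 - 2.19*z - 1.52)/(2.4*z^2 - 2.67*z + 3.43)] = (4.26325641456066e-14*z^4 - 34.075644*z^3 + 132.577668*z^2 - 1.393332*z - 62.641834)/(13.824*z^6 - 46.1376*z^5 + 110.59848*z^4 - 150.910803*z^3 + 158.063661*z^2 - 94.236849*z + 40.353607)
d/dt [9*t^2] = 18*t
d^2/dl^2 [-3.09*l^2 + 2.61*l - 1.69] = -6.18000000000000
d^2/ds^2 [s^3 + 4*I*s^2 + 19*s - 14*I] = 6*s + 8*I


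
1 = 1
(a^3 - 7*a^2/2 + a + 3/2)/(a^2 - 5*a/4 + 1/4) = 2*(2*a^2 - 5*a - 3)/(4*a - 1)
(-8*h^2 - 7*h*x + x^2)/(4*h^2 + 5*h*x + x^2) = (-8*h + x)/(4*h + x)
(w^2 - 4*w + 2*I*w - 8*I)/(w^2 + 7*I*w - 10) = (w - 4)/(w + 5*I)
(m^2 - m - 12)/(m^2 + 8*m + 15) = (m - 4)/(m + 5)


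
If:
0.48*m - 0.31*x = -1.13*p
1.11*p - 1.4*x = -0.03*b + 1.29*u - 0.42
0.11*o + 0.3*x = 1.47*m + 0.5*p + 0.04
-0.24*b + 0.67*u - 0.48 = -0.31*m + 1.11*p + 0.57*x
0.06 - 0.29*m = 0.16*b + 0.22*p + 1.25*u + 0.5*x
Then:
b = 14.9818947525485*x - 2.74254470118546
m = 8.95559596160554*x - 0.658978783316659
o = 100.907461150745*x - 7.1703519627619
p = 0.279920191143359 - 3.52981067395633*x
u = 0.502662845839973 - 3.77413411280238*x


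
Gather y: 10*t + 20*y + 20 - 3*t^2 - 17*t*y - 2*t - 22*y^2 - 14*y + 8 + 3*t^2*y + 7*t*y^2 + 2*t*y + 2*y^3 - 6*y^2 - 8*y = -3*t^2 + 8*t + 2*y^3 + y^2*(7*t - 28) + y*(3*t^2 - 15*t - 2) + 28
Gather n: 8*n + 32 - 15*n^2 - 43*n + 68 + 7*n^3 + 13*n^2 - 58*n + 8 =7*n^3 - 2*n^2 - 93*n + 108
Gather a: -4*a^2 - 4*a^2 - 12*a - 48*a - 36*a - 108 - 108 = -8*a^2 - 96*a - 216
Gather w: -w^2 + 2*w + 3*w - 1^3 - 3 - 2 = -w^2 + 5*w - 6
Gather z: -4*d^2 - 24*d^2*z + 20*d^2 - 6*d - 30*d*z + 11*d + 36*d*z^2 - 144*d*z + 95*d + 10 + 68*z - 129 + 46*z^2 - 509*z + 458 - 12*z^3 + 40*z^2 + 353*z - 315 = 16*d^2 + 100*d - 12*z^3 + z^2*(36*d + 86) + z*(-24*d^2 - 174*d - 88) + 24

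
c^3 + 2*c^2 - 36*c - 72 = (c - 6)*(c + 2)*(c + 6)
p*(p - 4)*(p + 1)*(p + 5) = p^4 + 2*p^3 - 19*p^2 - 20*p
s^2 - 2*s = s*(s - 2)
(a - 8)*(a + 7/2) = a^2 - 9*a/2 - 28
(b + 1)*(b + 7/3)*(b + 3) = b^3 + 19*b^2/3 + 37*b/3 + 7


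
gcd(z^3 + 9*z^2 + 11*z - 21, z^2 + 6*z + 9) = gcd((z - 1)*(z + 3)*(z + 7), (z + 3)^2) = z + 3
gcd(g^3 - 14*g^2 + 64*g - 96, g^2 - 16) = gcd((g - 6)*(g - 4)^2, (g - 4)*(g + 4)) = g - 4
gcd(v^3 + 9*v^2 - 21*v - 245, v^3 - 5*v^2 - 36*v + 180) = v - 5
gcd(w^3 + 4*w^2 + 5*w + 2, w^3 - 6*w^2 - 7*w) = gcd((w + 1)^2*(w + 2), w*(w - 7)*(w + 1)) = w + 1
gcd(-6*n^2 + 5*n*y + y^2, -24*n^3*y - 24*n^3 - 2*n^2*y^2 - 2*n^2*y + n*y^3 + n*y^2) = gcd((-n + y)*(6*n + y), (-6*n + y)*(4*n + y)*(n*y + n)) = 1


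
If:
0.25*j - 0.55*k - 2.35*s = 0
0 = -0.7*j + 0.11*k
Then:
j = -0.723076923076923*s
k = -4.6013986013986*s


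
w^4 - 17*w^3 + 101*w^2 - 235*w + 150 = (w - 6)*(w - 5)^2*(w - 1)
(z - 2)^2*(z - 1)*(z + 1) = z^4 - 4*z^3 + 3*z^2 + 4*z - 4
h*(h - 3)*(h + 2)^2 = h^4 + h^3 - 8*h^2 - 12*h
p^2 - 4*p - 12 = (p - 6)*(p + 2)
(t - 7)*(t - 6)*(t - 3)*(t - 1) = t^4 - 17*t^3 + 97*t^2 - 207*t + 126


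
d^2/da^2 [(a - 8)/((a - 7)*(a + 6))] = 2*(a^3 - 24*a^2 + 150*a - 386)/(a^6 - 3*a^5 - 123*a^4 + 251*a^3 + 5166*a^2 - 5292*a - 74088)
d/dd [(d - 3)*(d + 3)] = 2*d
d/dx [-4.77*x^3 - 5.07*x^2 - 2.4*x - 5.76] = -14.31*x^2 - 10.14*x - 2.4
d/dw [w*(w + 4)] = 2*w + 4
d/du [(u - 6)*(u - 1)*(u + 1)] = 3*u^2 - 12*u - 1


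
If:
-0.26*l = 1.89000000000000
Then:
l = -7.27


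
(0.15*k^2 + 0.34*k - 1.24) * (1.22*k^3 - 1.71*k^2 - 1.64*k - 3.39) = 0.183*k^5 + 0.1583*k^4 - 2.3402*k^3 + 1.0543*k^2 + 0.881*k + 4.2036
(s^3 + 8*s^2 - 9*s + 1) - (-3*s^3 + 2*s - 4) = 4*s^3 + 8*s^2 - 11*s + 5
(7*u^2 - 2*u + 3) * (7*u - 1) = 49*u^3 - 21*u^2 + 23*u - 3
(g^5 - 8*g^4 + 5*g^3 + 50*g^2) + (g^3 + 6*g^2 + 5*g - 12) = g^5 - 8*g^4 + 6*g^3 + 56*g^2 + 5*g - 12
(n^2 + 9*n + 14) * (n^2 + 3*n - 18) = n^4 + 12*n^3 + 23*n^2 - 120*n - 252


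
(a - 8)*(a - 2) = a^2 - 10*a + 16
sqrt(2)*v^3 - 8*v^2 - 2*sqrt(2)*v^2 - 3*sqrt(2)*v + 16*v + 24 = (v - 3)*(v - 4*sqrt(2))*(sqrt(2)*v + sqrt(2))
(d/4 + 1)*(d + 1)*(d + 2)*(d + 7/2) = d^4/4 + 21*d^3/8 + 77*d^2/8 + 57*d/4 + 7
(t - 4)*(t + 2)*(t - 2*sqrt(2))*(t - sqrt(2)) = t^4 - 3*sqrt(2)*t^3 - 2*t^3 - 4*t^2 + 6*sqrt(2)*t^2 - 8*t + 24*sqrt(2)*t - 32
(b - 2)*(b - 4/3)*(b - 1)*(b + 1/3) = b^4 - 4*b^3 + 41*b^2/9 - 2*b/3 - 8/9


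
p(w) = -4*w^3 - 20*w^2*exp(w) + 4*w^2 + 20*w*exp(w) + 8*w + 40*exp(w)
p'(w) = -20*w^2*exp(w) - 12*w^2 - 20*w*exp(w) + 8*w + 60*exp(w) + 8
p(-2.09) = 26.24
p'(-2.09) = -59.35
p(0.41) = 71.24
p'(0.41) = 82.25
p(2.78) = -983.29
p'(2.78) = -2483.06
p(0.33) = 64.72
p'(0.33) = 80.58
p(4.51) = -25398.65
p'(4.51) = -39933.02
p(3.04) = -1807.80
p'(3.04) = -3959.26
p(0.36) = 67.15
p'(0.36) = 81.29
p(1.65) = 102.71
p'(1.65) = -154.40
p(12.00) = -423168697.69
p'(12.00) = -498031285.74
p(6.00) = -226592.12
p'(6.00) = -315050.46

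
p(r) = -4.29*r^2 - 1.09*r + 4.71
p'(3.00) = -26.83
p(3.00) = -37.17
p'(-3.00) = 24.65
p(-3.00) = -30.63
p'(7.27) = -63.47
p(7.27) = -229.95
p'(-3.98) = 33.06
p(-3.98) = -58.91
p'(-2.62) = 21.39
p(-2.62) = -21.88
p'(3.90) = -34.55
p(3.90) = -64.79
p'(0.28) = -3.49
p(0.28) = 4.07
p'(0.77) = -7.70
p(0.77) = 1.33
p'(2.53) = -22.80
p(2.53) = -25.51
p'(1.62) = -14.99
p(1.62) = -8.31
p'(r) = -8.58*r - 1.09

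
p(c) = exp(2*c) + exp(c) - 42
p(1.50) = -17.43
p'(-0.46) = 1.43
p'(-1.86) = 0.20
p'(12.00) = 52978407014.48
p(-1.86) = -41.82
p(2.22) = 51.98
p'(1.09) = 20.67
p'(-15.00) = 0.00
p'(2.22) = 178.76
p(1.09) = -30.18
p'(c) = 2*exp(2*c) + exp(c)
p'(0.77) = 11.49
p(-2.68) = -41.93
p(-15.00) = -42.00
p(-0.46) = -40.97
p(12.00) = 26489284842.63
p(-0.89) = -41.42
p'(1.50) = 44.65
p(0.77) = -35.18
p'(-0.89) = 0.75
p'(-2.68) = 0.08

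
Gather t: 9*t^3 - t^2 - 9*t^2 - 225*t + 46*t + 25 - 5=9*t^3 - 10*t^2 - 179*t + 20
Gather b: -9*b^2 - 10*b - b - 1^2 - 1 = -9*b^2 - 11*b - 2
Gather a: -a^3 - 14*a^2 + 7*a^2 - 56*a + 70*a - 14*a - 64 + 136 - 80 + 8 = -a^3 - 7*a^2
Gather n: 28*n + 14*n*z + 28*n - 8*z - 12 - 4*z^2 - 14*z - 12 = n*(14*z + 56) - 4*z^2 - 22*z - 24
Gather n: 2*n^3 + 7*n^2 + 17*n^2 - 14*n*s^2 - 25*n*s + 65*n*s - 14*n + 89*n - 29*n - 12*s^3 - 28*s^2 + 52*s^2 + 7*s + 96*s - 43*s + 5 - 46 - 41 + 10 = 2*n^3 + 24*n^2 + n*(-14*s^2 + 40*s + 46) - 12*s^3 + 24*s^2 + 60*s - 72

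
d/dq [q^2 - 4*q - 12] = 2*q - 4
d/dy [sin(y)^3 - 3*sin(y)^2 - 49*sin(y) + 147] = (3*sin(y)^2 - 6*sin(y) - 49)*cos(y)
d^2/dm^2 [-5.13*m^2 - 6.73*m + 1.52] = -10.2600000000000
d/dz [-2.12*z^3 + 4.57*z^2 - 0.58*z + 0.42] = -6.36*z^2 + 9.14*z - 0.58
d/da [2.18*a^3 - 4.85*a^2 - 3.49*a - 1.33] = 6.54*a^2 - 9.7*a - 3.49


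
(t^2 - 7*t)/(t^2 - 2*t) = (t - 7)/(t - 2)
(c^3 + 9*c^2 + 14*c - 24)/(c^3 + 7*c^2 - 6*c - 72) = (c - 1)/(c - 3)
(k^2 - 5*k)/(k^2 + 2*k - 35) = k/(k + 7)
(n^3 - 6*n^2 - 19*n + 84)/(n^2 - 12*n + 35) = (n^2 + n - 12)/(n - 5)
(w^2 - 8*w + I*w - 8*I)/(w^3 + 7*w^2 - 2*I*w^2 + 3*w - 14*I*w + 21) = (w - 8)/(w^2 + w*(7 - 3*I) - 21*I)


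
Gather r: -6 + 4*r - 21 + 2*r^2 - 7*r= 2*r^2 - 3*r - 27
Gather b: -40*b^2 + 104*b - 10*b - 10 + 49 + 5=-40*b^2 + 94*b + 44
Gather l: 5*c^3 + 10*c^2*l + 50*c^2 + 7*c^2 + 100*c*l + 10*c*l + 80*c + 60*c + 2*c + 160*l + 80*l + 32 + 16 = 5*c^3 + 57*c^2 + 142*c + l*(10*c^2 + 110*c + 240) + 48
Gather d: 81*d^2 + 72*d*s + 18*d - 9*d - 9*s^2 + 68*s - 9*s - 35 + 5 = 81*d^2 + d*(72*s + 9) - 9*s^2 + 59*s - 30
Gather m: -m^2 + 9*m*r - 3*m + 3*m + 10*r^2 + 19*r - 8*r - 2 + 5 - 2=-m^2 + 9*m*r + 10*r^2 + 11*r + 1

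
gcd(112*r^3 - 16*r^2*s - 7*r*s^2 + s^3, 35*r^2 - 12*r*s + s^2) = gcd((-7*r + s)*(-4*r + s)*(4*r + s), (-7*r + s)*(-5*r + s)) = 7*r - s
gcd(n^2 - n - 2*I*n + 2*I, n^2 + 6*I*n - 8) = 1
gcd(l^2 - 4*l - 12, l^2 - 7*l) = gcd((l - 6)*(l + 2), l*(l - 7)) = 1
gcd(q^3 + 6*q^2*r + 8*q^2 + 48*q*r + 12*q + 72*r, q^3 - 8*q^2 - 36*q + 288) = q + 6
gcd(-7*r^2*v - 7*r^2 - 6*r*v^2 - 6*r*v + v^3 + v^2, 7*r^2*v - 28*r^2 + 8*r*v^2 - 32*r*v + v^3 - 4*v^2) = r + v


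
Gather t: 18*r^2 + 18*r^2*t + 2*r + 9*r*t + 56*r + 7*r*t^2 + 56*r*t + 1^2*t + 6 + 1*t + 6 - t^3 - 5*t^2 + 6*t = 18*r^2 + 58*r - t^3 + t^2*(7*r - 5) + t*(18*r^2 + 65*r + 8) + 12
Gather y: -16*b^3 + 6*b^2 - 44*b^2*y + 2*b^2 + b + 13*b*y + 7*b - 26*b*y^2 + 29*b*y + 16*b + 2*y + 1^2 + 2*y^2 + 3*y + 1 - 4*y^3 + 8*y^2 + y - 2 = -16*b^3 + 8*b^2 + 24*b - 4*y^3 + y^2*(10 - 26*b) + y*(-44*b^2 + 42*b + 6)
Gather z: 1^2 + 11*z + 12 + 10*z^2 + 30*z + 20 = 10*z^2 + 41*z + 33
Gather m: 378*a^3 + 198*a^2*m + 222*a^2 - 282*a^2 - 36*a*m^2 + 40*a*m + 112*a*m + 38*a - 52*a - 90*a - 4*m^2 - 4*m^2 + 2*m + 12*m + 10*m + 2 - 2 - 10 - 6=378*a^3 - 60*a^2 - 104*a + m^2*(-36*a - 8) + m*(198*a^2 + 152*a + 24) - 16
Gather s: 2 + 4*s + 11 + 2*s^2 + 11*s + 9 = 2*s^2 + 15*s + 22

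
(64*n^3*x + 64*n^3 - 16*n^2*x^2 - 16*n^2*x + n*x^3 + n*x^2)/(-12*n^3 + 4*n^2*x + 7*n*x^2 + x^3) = n*(64*n^2*x + 64*n^2 - 16*n*x^2 - 16*n*x + x^3 + x^2)/(-12*n^3 + 4*n^2*x + 7*n*x^2 + x^3)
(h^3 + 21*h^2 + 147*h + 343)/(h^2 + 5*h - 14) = (h^2 + 14*h + 49)/(h - 2)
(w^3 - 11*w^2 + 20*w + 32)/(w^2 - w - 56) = (w^2 - 3*w - 4)/(w + 7)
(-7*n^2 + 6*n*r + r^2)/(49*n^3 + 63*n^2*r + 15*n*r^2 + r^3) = (-n + r)/(7*n^2 + 8*n*r + r^2)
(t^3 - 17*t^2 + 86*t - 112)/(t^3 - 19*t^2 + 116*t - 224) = (t - 2)/(t - 4)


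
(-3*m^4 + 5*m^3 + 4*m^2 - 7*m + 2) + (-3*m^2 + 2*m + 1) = -3*m^4 + 5*m^3 + m^2 - 5*m + 3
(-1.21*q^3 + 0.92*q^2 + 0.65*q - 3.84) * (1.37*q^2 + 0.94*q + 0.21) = -1.6577*q^5 + 0.123*q^4 + 1.5012*q^3 - 4.4566*q^2 - 3.4731*q - 0.8064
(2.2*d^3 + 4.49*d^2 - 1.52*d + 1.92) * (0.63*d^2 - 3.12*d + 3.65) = 1.386*d^5 - 4.0353*d^4 - 6.9364*d^3 + 22.3405*d^2 - 11.5384*d + 7.008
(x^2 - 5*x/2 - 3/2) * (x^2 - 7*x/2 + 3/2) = x^4 - 6*x^3 + 35*x^2/4 + 3*x/2 - 9/4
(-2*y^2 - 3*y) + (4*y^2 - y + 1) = 2*y^2 - 4*y + 1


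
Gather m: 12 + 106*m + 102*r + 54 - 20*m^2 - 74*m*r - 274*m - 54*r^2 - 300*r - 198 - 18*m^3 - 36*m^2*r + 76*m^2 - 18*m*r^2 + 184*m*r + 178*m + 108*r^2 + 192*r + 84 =-18*m^3 + m^2*(56 - 36*r) + m*(-18*r^2 + 110*r + 10) + 54*r^2 - 6*r - 48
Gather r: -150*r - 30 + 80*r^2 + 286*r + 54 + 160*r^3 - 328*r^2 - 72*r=160*r^3 - 248*r^2 + 64*r + 24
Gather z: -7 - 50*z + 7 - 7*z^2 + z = -7*z^2 - 49*z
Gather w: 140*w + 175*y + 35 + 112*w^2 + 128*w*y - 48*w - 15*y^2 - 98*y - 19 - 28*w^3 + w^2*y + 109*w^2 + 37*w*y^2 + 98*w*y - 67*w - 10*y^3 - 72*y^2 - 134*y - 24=-28*w^3 + w^2*(y + 221) + w*(37*y^2 + 226*y + 25) - 10*y^3 - 87*y^2 - 57*y - 8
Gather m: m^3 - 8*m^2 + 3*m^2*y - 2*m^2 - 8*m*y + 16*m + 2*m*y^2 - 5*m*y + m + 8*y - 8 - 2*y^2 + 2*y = m^3 + m^2*(3*y - 10) + m*(2*y^2 - 13*y + 17) - 2*y^2 + 10*y - 8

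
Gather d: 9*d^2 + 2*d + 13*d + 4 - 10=9*d^2 + 15*d - 6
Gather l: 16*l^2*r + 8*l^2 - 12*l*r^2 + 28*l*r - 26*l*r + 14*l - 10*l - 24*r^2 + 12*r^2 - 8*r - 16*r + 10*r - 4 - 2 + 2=l^2*(16*r + 8) + l*(-12*r^2 + 2*r + 4) - 12*r^2 - 14*r - 4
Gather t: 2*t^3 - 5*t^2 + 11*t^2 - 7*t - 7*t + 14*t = 2*t^3 + 6*t^2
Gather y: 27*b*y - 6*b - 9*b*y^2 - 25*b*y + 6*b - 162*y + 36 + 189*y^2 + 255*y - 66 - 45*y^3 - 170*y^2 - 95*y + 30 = -45*y^3 + y^2*(19 - 9*b) + y*(2*b - 2)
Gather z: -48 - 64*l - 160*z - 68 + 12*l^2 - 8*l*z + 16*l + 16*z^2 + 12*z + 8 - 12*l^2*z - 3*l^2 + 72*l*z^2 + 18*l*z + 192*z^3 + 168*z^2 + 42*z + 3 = 9*l^2 - 48*l + 192*z^3 + z^2*(72*l + 184) + z*(-12*l^2 + 10*l - 106) - 105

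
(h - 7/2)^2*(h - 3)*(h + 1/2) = h^4 - 19*h^3/2 + 113*h^2/4 - 161*h/8 - 147/8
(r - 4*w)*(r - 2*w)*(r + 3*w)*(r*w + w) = r^4*w - 3*r^3*w^2 + r^3*w - 10*r^2*w^3 - 3*r^2*w^2 + 24*r*w^4 - 10*r*w^3 + 24*w^4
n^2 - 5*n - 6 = (n - 6)*(n + 1)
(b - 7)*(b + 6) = b^2 - b - 42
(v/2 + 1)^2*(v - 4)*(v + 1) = v^4/4 + v^3/4 - 3*v^2 - 7*v - 4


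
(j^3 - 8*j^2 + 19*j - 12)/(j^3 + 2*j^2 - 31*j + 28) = (j - 3)/(j + 7)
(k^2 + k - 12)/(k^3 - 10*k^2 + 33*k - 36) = (k + 4)/(k^2 - 7*k + 12)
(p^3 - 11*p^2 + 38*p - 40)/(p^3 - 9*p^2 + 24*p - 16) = (p^2 - 7*p + 10)/(p^2 - 5*p + 4)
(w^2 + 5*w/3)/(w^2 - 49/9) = 3*w*(3*w + 5)/(9*w^2 - 49)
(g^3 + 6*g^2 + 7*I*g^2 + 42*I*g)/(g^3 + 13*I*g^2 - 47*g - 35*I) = g*(g + 6)/(g^2 + 6*I*g - 5)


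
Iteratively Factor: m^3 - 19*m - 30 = (m + 3)*(m^2 - 3*m - 10) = (m + 2)*(m + 3)*(m - 5)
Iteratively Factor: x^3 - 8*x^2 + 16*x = (x - 4)*(x^2 - 4*x) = x*(x - 4)*(x - 4)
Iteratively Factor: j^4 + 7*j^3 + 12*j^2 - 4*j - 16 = (j + 2)*(j^3 + 5*j^2 + 2*j - 8) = (j - 1)*(j + 2)*(j^2 + 6*j + 8) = (j - 1)*(j + 2)*(j + 4)*(j + 2)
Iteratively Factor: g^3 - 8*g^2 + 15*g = (g)*(g^2 - 8*g + 15) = g*(g - 3)*(g - 5)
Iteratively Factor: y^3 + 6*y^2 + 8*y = (y)*(y^2 + 6*y + 8) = y*(y + 2)*(y + 4)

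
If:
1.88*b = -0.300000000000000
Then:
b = -0.16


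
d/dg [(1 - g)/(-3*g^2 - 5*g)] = (-3*g^2 + 6*g + 5)/(g^2*(9*g^2 + 30*g + 25))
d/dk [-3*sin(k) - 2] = -3*cos(k)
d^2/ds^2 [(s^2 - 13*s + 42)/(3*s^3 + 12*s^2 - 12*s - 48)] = 2*(s^6 - 39*s^5 + 108*s^4 + 1212*s^3 + 456*s^2 - 2496*s + 4448)/(3*(s^9 + 12*s^8 + 36*s^7 - 80*s^6 - 528*s^5 - 192*s^4 + 2240*s^3 + 2304*s^2 - 3072*s - 4096))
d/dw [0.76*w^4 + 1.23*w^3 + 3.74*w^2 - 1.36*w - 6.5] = 3.04*w^3 + 3.69*w^2 + 7.48*w - 1.36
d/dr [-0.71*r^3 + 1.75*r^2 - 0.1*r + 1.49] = -2.13*r^2 + 3.5*r - 0.1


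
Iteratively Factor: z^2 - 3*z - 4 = (z + 1)*(z - 4)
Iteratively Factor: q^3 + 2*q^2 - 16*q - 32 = (q - 4)*(q^2 + 6*q + 8) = (q - 4)*(q + 4)*(q + 2)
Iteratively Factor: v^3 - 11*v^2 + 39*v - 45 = (v - 3)*(v^2 - 8*v + 15) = (v - 3)^2*(v - 5)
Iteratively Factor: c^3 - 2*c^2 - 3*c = (c + 1)*(c^2 - 3*c) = (c - 3)*(c + 1)*(c)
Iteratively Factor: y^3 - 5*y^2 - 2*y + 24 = (y - 4)*(y^2 - y - 6) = (y - 4)*(y + 2)*(y - 3)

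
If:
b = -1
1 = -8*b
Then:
No Solution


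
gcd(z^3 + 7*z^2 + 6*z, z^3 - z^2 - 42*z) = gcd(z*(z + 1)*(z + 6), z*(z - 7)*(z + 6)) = z^2 + 6*z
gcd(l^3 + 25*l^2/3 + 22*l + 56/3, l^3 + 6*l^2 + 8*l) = l^2 + 6*l + 8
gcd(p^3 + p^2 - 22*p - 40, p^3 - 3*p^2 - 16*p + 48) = p + 4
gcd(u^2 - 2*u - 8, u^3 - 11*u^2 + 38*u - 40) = u - 4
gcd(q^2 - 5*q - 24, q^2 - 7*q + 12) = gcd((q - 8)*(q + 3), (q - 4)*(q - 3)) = 1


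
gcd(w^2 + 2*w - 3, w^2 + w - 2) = w - 1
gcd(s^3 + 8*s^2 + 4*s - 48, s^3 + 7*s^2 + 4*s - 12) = s + 6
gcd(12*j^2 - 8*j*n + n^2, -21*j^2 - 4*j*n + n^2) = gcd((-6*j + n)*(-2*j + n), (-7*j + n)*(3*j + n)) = 1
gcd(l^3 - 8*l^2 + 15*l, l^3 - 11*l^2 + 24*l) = l^2 - 3*l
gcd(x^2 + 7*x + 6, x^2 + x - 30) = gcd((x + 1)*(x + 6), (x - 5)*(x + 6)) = x + 6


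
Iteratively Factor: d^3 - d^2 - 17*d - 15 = (d + 3)*(d^2 - 4*d - 5) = (d - 5)*(d + 3)*(d + 1)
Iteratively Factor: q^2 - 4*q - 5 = (q + 1)*(q - 5)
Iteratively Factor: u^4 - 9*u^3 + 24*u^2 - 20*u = (u - 5)*(u^3 - 4*u^2 + 4*u) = (u - 5)*(u - 2)*(u^2 - 2*u) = u*(u - 5)*(u - 2)*(u - 2)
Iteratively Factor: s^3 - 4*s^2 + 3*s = (s)*(s^2 - 4*s + 3) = s*(s - 1)*(s - 3)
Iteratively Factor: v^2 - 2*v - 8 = (v + 2)*(v - 4)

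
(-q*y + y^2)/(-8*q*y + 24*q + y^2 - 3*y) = y*(q - y)/(8*q*y - 24*q - y^2 + 3*y)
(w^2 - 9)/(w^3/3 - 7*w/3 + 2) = 3*(w - 3)/(w^2 - 3*w + 2)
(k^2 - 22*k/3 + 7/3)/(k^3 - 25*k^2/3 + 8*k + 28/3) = (3*k - 1)/(3*k^2 - 4*k - 4)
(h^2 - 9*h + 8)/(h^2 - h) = (h - 8)/h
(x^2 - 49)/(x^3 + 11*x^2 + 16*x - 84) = (x - 7)/(x^2 + 4*x - 12)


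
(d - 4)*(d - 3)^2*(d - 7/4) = d^4 - 47*d^3/4 + 101*d^2/2 - 375*d/4 + 63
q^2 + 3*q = q*(q + 3)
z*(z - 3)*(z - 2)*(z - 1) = z^4 - 6*z^3 + 11*z^2 - 6*z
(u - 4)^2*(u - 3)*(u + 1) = u^4 - 10*u^3 + 29*u^2 - 8*u - 48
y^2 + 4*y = y*(y + 4)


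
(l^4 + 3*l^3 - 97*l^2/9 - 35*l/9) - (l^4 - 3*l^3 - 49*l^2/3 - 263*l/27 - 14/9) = 6*l^3 + 50*l^2/9 + 158*l/27 + 14/9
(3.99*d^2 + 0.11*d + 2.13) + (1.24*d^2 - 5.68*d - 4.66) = 5.23*d^2 - 5.57*d - 2.53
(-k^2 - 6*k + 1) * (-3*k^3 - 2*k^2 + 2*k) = 3*k^5 + 20*k^4 + 7*k^3 - 14*k^2 + 2*k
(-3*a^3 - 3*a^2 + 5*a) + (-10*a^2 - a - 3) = -3*a^3 - 13*a^2 + 4*a - 3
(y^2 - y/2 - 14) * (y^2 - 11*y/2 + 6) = y^4 - 6*y^3 - 21*y^2/4 + 74*y - 84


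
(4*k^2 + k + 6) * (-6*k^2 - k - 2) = -24*k^4 - 10*k^3 - 45*k^2 - 8*k - 12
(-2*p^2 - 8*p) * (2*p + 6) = -4*p^3 - 28*p^2 - 48*p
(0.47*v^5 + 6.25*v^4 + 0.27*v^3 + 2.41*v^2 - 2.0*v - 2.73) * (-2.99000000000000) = -1.4053*v^5 - 18.6875*v^4 - 0.8073*v^3 - 7.2059*v^2 + 5.98*v + 8.1627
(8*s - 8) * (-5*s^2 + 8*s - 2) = -40*s^3 + 104*s^2 - 80*s + 16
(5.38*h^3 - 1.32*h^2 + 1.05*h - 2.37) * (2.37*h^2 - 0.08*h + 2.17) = 12.7506*h^5 - 3.5588*h^4 + 14.2687*h^3 - 8.5653*h^2 + 2.4681*h - 5.1429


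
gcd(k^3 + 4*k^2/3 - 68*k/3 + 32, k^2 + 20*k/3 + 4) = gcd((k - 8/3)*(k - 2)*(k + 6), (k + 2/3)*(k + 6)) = k + 6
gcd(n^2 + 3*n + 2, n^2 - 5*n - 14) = n + 2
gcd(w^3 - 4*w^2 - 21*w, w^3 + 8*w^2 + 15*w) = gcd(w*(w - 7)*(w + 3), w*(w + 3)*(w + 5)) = w^2 + 3*w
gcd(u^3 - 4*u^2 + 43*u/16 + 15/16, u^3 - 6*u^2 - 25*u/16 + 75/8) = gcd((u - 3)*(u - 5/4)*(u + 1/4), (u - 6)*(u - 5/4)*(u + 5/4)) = u - 5/4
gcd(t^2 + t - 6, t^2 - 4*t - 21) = t + 3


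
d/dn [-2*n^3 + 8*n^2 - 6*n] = -6*n^2 + 16*n - 6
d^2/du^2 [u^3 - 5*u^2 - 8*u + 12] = 6*u - 10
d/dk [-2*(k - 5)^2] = 20 - 4*k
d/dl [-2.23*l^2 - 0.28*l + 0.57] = -4.46*l - 0.28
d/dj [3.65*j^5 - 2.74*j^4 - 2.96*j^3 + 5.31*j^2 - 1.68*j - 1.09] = 18.25*j^4 - 10.96*j^3 - 8.88*j^2 + 10.62*j - 1.68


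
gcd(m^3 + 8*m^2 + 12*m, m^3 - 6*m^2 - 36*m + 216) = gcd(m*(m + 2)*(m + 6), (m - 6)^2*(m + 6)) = m + 6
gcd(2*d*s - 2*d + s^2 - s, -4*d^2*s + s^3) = 2*d + s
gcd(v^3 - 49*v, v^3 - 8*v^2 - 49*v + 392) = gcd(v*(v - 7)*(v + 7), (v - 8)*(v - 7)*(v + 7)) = v^2 - 49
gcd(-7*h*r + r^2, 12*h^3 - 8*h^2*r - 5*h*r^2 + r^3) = 1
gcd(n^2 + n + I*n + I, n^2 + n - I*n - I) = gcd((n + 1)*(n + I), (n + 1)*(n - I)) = n + 1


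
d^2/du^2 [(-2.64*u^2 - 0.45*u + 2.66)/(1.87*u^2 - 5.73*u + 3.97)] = (-59.7229380000001*u^3 + 173.4051*u^2 - 150.968466*u + 31.485038)/(6.539203*u^6 - 60.111711*u^5 + 225.840648*u^4 - 443.366199*u^3 + 479.458488*u^2 - 270.929871*u + 62.570773)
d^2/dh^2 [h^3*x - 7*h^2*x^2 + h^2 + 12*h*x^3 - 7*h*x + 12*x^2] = 6*h*x - 14*x^2 + 2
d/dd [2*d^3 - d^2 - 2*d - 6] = 6*d^2 - 2*d - 2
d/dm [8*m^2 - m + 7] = 16*m - 1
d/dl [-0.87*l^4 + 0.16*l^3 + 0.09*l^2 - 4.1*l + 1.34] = -3.48*l^3 + 0.48*l^2 + 0.18*l - 4.1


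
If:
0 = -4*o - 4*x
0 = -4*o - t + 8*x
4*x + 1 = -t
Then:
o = 1/16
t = -3/4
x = -1/16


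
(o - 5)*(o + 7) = o^2 + 2*o - 35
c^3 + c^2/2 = c^2*(c + 1/2)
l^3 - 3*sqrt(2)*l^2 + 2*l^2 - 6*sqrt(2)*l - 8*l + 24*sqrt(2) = (l - 2)*(l + 4)*(l - 3*sqrt(2))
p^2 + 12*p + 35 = (p + 5)*(p + 7)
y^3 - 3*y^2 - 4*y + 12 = (y - 3)*(y - 2)*(y + 2)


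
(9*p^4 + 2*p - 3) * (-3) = -27*p^4 - 6*p + 9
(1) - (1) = 0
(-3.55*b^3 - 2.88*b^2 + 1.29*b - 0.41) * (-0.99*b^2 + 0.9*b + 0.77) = 3.5145*b^5 - 0.3438*b^4 - 6.6026*b^3 - 0.6507*b^2 + 0.6243*b - 0.3157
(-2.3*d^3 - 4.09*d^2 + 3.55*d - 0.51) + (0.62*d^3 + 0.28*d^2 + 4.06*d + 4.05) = -1.68*d^3 - 3.81*d^2 + 7.61*d + 3.54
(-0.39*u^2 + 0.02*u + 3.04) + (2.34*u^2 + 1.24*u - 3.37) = 1.95*u^2 + 1.26*u - 0.33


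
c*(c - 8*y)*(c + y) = c^3 - 7*c^2*y - 8*c*y^2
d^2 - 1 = (d - 1)*(d + 1)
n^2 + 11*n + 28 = (n + 4)*(n + 7)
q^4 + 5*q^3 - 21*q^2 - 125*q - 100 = (q - 5)*(q + 1)*(q + 4)*(q + 5)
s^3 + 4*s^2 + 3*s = s*(s + 1)*(s + 3)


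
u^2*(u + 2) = u^3 + 2*u^2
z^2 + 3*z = z*(z + 3)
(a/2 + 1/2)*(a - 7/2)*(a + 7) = a^3/2 + 9*a^2/4 - 21*a/2 - 49/4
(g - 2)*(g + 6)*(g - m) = g^3 - g^2*m + 4*g^2 - 4*g*m - 12*g + 12*m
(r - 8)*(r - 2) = r^2 - 10*r + 16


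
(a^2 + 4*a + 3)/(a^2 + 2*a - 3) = (a + 1)/(a - 1)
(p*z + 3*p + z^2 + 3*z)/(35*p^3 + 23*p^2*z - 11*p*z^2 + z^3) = (z + 3)/(35*p^2 - 12*p*z + z^2)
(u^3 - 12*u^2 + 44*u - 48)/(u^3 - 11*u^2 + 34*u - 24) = (u - 2)/(u - 1)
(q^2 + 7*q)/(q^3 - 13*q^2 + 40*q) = (q + 7)/(q^2 - 13*q + 40)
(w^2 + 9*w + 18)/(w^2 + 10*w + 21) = (w + 6)/(w + 7)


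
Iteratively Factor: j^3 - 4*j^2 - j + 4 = (j + 1)*(j^2 - 5*j + 4) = (j - 1)*(j + 1)*(j - 4)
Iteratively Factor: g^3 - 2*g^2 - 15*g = (g)*(g^2 - 2*g - 15) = g*(g - 5)*(g + 3)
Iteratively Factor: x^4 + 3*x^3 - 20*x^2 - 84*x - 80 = (x + 2)*(x^3 + x^2 - 22*x - 40) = (x - 5)*(x + 2)*(x^2 + 6*x + 8) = (x - 5)*(x + 2)^2*(x + 4)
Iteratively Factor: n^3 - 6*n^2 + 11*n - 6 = (n - 2)*(n^2 - 4*n + 3) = (n - 3)*(n - 2)*(n - 1)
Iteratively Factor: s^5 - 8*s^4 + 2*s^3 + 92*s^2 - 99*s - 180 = (s - 5)*(s^4 - 3*s^3 - 13*s^2 + 27*s + 36) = (s - 5)*(s + 1)*(s^3 - 4*s^2 - 9*s + 36) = (s - 5)*(s - 4)*(s + 1)*(s^2 - 9) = (s - 5)*(s - 4)*(s - 3)*(s + 1)*(s + 3)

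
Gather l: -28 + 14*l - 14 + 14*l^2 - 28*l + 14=14*l^2 - 14*l - 28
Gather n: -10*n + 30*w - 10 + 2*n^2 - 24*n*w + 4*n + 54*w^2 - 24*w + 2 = 2*n^2 + n*(-24*w - 6) + 54*w^2 + 6*w - 8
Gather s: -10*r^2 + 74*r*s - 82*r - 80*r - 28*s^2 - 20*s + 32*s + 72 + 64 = -10*r^2 - 162*r - 28*s^2 + s*(74*r + 12) + 136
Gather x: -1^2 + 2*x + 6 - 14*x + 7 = 12 - 12*x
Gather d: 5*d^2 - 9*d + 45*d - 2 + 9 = 5*d^2 + 36*d + 7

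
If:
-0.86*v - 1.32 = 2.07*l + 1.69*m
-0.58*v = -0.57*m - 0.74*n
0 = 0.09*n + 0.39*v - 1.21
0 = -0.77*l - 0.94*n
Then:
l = -2.14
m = 0.47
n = 1.75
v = 2.70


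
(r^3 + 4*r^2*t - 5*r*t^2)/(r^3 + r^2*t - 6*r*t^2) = (r^2 + 4*r*t - 5*t^2)/(r^2 + r*t - 6*t^2)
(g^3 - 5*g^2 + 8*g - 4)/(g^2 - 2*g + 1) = (g^2 - 4*g + 4)/(g - 1)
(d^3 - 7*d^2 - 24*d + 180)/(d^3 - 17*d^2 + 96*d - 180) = (d + 5)/(d - 5)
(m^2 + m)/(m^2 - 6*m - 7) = m/(m - 7)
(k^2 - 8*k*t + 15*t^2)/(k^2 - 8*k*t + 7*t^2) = (k^2 - 8*k*t + 15*t^2)/(k^2 - 8*k*t + 7*t^2)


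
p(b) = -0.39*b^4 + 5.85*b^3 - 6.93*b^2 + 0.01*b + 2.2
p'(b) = -1.56*b^3 + 17.55*b^2 - 13.86*b + 0.01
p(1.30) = 2.24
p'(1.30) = 8.22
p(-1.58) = -40.62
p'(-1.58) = 71.87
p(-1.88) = -66.06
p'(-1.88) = 98.46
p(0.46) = 1.29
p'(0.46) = -2.80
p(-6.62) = -2747.78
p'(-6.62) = 1313.46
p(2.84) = 54.96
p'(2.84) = 66.47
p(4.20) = 192.06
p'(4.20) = 135.80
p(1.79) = 9.56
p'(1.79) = 22.49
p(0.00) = 2.20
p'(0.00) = 0.01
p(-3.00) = -249.74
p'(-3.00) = 241.66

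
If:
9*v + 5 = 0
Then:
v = -5/9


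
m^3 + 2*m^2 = m^2*(m + 2)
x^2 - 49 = (x - 7)*(x + 7)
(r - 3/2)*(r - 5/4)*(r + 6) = r^3 + 13*r^2/4 - 117*r/8 + 45/4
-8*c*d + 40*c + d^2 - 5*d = (-8*c + d)*(d - 5)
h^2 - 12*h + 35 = (h - 7)*(h - 5)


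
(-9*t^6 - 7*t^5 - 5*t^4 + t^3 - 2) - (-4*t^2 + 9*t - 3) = -9*t^6 - 7*t^5 - 5*t^4 + t^3 + 4*t^2 - 9*t + 1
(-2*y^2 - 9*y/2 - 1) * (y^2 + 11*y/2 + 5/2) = -2*y^4 - 31*y^3/2 - 123*y^2/4 - 67*y/4 - 5/2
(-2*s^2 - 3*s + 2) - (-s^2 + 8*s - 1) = -s^2 - 11*s + 3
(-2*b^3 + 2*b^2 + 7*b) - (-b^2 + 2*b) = -2*b^3 + 3*b^2 + 5*b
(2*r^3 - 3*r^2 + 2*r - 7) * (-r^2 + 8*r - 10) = -2*r^5 + 19*r^4 - 46*r^3 + 53*r^2 - 76*r + 70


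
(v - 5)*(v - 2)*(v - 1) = v^3 - 8*v^2 + 17*v - 10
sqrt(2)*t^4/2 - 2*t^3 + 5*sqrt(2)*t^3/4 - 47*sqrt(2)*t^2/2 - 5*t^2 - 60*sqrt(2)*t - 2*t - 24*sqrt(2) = (t + 1/2)*(t - 6*sqrt(2))*(t + 4*sqrt(2))*(sqrt(2)*t/2 + sqrt(2))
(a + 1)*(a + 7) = a^2 + 8*a + 7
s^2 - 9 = (s - 3)*(s + 3)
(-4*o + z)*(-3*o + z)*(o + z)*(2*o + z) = 24*o^4 + 22*o^3*z - 7*o^2*z^2 - 4*o*z^3 + z^4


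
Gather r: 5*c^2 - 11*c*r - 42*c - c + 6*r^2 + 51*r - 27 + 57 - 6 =5*c^2 - 43*c + 6*r^2 + r*(51 - 11*c) + 24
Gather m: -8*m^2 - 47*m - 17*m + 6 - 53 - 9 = -8*m^2 - 64*m - 56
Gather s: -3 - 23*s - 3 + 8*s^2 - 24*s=8*s^2 - 47*s - 6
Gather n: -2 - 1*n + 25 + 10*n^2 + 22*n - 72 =10*n^2 + 21*n - 49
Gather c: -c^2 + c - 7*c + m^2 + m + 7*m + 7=-c^2 - 6*c + m^2 + 8*m + 7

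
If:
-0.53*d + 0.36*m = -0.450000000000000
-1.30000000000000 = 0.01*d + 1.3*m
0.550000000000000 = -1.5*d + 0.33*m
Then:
No Solution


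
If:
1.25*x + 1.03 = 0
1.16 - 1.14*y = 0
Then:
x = -0.82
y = 1.02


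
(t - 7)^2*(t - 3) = t^3 - 17*t^2 + 91*t - 147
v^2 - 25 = (v - 5)*(v + 5)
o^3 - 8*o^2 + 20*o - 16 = (o - 4)*(o - 2)^2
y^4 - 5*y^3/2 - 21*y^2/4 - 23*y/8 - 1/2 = (y - 4)*(y + 1/2)^3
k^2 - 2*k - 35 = (k - 7)*(k + 5)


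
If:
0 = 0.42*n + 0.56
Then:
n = -1.33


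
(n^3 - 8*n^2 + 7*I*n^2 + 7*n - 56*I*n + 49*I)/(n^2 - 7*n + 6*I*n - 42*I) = (n^2 + n*(-1 + 7*I) - 7*I)/(n + 6*I)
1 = 1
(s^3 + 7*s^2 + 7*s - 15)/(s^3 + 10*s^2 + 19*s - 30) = (s + 3)/(s + 6)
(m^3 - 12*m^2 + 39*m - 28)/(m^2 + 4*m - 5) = (m^2 - 11*m + 28)/(m + 5)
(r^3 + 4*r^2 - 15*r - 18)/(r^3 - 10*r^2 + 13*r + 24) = (r + 6)/(r - 8)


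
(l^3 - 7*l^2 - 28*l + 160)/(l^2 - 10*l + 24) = (l^2 - 3*l - 40)/(l - 6)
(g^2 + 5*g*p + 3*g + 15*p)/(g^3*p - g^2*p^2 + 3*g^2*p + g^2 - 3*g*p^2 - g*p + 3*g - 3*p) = (-g - 5*p)/(-g^2*p + g*p^2 - g + p)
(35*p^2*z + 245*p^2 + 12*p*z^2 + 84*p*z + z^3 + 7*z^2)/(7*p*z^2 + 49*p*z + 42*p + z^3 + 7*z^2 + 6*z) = (5*p*z + 35*p + z^2 + 7*z)/(z^2 + 7*z + 6)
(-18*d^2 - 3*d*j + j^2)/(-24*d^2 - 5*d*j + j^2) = (6*d - j)/(8*d - j)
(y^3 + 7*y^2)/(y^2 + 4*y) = y*(y + 7)/(y + 4)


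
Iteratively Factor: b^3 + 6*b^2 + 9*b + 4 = (b + 1)*(b^2 + 5*b + 4) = (b + 1)^2*(b + 4)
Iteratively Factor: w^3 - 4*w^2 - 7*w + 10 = (w - 1)*(w^2 - 3*w - 10) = (w - 1)*(w + 2)*(w - 5)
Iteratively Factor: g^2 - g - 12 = (g + 3)*(g - 4)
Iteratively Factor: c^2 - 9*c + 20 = (c - 5)*(c - 4)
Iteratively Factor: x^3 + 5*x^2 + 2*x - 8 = (x + 2)*(x^2 + 3*x - 4) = (x - 1)*(x + 2)*(x + 4)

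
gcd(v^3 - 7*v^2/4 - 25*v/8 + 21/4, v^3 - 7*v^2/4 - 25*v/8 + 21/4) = v^3 - 7*v^2/4 - 25*v/8 + 21/4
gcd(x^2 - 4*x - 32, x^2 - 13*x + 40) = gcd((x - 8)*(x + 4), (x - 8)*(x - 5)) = x - 8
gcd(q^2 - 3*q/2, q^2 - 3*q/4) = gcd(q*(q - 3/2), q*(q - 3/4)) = q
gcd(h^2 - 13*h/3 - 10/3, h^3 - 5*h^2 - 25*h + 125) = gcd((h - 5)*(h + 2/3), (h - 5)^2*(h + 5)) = h - 5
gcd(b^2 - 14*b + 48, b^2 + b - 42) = b - 6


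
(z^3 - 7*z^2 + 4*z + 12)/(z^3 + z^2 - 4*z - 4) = (z - 6)/(z + 2)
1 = 1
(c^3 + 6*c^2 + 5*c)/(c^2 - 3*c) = (c^2 + 6*c + 5)/(c - 3)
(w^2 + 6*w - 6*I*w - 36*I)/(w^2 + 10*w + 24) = (w - 6*I)/(w + 4)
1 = 1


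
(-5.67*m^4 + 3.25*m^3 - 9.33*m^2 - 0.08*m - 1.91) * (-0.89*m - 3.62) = 5.0463*m^5 + 17.6329*m^4 - 3.4613*m^3 + 33.8458*m^2 + 1.9895*m + 6.9142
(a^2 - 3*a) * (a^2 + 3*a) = a^4 - 9*a^2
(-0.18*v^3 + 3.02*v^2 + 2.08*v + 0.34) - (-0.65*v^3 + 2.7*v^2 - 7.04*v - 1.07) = 0.47*v^3 + 0.32*v^2 + 9.12*v + 1.41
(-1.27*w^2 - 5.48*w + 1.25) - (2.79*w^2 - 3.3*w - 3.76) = -4.06*w^2 - 2.18*w + 5.01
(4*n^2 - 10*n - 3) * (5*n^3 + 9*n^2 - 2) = 20*n^5 - 14*n^4 - 105*n^3 - 35*n^2 + 20*n + 6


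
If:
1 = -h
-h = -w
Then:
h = -1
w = -1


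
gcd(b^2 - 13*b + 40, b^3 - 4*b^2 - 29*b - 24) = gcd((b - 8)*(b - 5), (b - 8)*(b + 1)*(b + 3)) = b - 8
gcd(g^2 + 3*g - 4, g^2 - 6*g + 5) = g - 1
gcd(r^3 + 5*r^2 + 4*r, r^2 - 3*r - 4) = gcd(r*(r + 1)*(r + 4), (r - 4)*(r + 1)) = r + 1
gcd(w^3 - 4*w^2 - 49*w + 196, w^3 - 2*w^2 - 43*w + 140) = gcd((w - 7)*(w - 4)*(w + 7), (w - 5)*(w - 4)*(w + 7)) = w^2 + 3*w - 28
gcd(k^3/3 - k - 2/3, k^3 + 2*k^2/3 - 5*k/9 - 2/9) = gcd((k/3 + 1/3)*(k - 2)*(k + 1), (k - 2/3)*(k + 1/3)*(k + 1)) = k + 1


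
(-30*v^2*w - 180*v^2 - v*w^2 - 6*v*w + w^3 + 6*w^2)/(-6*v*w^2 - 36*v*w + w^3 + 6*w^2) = (5*v + w)/w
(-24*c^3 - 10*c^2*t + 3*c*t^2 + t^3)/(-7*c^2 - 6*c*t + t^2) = (24*c^3 + 10*c^2*t - 3*c*t^2 - t^3)/(7*c^2 + 6*c*t - t^2)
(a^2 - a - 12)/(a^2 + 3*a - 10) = (a^2 - a - 12)/(a^2 + 3*a - 10)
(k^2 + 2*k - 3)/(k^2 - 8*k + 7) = (k + 3)/(k - 7)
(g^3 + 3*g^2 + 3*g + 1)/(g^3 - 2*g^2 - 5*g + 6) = (g^3 + 3*g^2 + 3*g + 1)/(g^3 - 2*g^2 - 5*g + 6)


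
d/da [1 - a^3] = -3*a^2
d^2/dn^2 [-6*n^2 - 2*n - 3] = -12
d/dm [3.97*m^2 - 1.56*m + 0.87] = 7.94*m - 1.56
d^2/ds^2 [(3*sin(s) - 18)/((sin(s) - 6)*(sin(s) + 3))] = 3*(3*sin(s) + cos(s)^2 + 1)/(sin(s) + 3)^3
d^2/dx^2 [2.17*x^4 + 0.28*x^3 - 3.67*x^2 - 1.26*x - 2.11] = 26.04*x^2 + 1.68*x - 7.34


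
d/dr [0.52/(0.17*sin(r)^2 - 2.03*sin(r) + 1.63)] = (1.0556 - 0.1768*sin(r))*cos(r)/(0.17*sin(r)^2 - 2.03*sin(r) + 1.63)^2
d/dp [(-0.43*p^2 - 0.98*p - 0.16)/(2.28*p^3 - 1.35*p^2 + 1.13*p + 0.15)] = (0.9804*p^4 + 4.4688*p^3 - 0.7145*p^2 - 0.561*p + 0.0338)/(5.1984*p^6 - 6.156*p^5 + 6.9753*p^4 - 2.367*p^3 + 0.8719*p^2 + 0.339*p + 0.0225)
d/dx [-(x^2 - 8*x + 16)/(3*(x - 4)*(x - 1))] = -1/(x^2 - 2*x + 1)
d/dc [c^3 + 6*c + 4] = 3*c^2 + 6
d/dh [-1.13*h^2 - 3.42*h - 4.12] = -2.26*h - 3.42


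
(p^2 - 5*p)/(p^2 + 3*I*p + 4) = p*(p - 5)/(p^2 + 3*I*p + 4)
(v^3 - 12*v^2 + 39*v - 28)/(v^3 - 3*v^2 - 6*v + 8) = (v - 7)/(v + 2)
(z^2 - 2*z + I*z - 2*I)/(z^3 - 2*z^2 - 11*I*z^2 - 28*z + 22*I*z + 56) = (z + I)/(z^2 - 11*I*z - 28)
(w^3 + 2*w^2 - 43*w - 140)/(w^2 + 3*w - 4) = (w^2 - 2*w - 35)/(w - 1)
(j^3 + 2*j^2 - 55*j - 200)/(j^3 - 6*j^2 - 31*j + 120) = (j + 5)/(j - 3)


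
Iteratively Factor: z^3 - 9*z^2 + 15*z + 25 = (z - 5)*(z^2 - 4*z - 5) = (z - 5)*(z + 1)*(z - 5)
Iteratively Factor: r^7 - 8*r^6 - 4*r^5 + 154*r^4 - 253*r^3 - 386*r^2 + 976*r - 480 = (r - 5)*(r^6 - 3*r^5 - 19*r^4 + 59*r^3 + 42*r^2 - 176*r + 96) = (r - 5)*(r + 4)*(r^5 - 7*r^4 + 9*r^3 + 23*r^2 - 50*r + 24) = (r - 5)*(r - 1)*(r + 4)*(r^4 - 6*r^3 + 3*r^2 + 26*r - 24) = (r - 5)*(r - 1)^2*(r + 4)*(r^3 - 5*r^2 - 2*r + 24) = (r - 5)*(r - 3)*(r - 1)^2*(r + 4)*(r^2 - 2*r - 8) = (r - 5)*(r - 3)*(r - 1)^2*(r + 2)*(r + 4)*(r - 4)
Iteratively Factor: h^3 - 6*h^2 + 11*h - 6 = (h - 2)*(h^2 - 4*h + 3) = (h - 2)*(h - 1)*(h - 3)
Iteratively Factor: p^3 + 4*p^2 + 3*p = (p)*(p^2 + 4*p + 3) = p*(p + 1)*(p + 3)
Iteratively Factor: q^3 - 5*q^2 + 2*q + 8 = (q - 2)*(q^2 - 3*q - 4) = (q - 4)*(q - 2)*(q + 1)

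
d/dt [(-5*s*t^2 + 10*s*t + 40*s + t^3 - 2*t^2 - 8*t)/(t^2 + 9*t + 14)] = (-55*s + t^2 + 14*t - 28)/(t^2 + 14*t + 49)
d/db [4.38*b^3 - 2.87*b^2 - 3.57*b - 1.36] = 13.14*b^2 - 5.74*b - 3.57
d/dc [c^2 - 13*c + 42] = 2*c - 13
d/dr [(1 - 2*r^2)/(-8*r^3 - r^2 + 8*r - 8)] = 2*(-8*r^4 + 4*r^2 + 17*r - 4)/(64*r^6 + 16*r^5 - 127*r^4 + 112*r^3 + 80*r^2 - 128*r + 64)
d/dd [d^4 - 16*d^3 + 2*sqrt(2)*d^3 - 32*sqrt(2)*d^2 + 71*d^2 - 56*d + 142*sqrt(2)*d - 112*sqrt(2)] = 4*d^3 - 48*d^2 + 6*sqrt(2)*d^2 - 64*sqrt(2)*d + 142*d - 56 + 142*sqrt(2)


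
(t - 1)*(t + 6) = t^2 + 5*t - 6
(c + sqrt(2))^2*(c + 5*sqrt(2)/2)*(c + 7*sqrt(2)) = c^4 + 23*sqrt(2)*c^3/2 + 75*c^2 + 89*sqrt(2)*c + 70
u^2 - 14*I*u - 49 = (u - 7*I)^2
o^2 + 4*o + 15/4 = (o + 3/2)*(o + 5/2)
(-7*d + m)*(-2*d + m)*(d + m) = 14*d^3 + 5*d^2*m - 8*d*m^2 + m^3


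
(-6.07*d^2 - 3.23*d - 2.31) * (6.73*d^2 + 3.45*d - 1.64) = -40.8511*d^4 - 42.6794*d^3 - 16.735*d^2 - 2.6723*d + 3.7884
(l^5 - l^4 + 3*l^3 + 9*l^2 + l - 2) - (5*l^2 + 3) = l^5 - l^4 + 3*l^3 + 4*l^2 + l - 5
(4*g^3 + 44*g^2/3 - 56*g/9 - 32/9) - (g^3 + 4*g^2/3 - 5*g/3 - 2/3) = 3*g^3 + 40*g^2/3 - 41*g/9 - 26/9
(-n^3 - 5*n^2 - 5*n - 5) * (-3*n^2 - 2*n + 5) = 3*n^5 + 17*n^4 + 20*n^3 - 15*n - 25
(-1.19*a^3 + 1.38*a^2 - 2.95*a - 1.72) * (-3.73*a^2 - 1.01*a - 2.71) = 4.4387*a^5 - 3.9455*a^4 + 12.8346*a^3 + 5.6553*a^2 + 9.7317*a + 4.6612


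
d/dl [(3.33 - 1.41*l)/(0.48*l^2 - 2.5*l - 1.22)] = (0.6768*l^2 - 3.1968*l + 10.0452)/(0.2304*l^4 - 2.4*l^3 + 5.0788*l^2 + 6.1*l + 1.4884)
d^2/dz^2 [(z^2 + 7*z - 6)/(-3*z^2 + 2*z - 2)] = 2*(-69*z^3 + 180*z^2 + 18*z - 44)/(27*z^6 - 54*z^5 + 90*z^4 - 80*z^3 + 60*z^2 - 24*z + 8)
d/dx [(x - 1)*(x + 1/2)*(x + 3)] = 3*x^2 + 5*x - 2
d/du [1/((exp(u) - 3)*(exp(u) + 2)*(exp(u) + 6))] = (-3*exp(2*u) - 10*exp(u) + 12)*exp(u)/(exp(6*u) + 10*exp(5*u) + exp(4*u) - 192*exp(3*u) - 216*exp(2*u) + 864*exp(u) + 1296)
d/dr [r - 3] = 1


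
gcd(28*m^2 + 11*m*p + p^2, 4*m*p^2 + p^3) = 4*m + p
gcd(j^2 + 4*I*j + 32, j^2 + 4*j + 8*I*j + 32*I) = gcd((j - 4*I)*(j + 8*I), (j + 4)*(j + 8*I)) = j + 8*I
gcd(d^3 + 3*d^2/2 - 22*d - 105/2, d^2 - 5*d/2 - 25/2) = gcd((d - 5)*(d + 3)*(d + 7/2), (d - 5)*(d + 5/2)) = d - 5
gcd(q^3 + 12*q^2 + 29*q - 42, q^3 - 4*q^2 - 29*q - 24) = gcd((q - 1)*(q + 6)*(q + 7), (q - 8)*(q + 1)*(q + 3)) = 1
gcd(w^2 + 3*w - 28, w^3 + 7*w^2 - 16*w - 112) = w^2 + 3*w - 28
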